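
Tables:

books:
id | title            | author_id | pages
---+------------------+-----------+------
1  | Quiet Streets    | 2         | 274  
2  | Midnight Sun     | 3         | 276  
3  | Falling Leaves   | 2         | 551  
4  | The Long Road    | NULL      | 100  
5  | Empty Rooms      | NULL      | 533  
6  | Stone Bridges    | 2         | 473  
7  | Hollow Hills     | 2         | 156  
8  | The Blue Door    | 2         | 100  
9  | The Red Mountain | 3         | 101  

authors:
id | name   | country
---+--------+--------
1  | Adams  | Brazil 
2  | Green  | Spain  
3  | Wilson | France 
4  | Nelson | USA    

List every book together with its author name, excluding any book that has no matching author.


INNER JOIN keeps only books rows whose author_id matches an id in authors. Walk through each book:
  - book 1 (Quiet Streets): author_id=2 -> matches Green
  - book 2 (Midnight Sun): author_id=3 -> matches Wilson
  - book 3 (Falling Leaves): author_id=2 -> matches Green
  - book 4 (The Long Road): author_id=NULL, no match -> dropped
  - book 5 (Empty Rooms): author_id=NULL, no match -> dropped
  - book 6 (Stone Bridges): author_id=2 -> matches Green
  - book 7 (Hollow Hills): author_id=2 -> matches Green
  - book 8 (The Blue Door): author_id=2 -> matches Green
  - book 9 (The Red Mountain): author_id=3 -> matches Wilson
So 2 of 9 rows are dropped.

SQL:
SELECT a.title, b.name AS author
FROM books a
INNER JOIN authors b ON a.author_id = b.id

Result:
title            | author
-----------------+-------
Quiet Streets    | Green 
Midnight Sun     | Wilson
Falling Leaves   | Green 
Stone Bridges    | Green 
Hollow Hills     | Green 
The Blue Door    | Green 
The Red Mountain | Wilson


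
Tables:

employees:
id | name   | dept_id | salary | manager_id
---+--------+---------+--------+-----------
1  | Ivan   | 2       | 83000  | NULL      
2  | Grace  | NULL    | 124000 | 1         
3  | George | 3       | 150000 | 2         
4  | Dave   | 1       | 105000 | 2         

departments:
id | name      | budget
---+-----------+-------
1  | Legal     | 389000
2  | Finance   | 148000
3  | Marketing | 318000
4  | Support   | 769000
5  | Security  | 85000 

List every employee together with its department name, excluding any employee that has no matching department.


INNER JOIN keeps only employees rows whose dept_id matches an id in departments. Walk through each employee:
  - employee 1 (Ivan): dept_id=2 -> matches Finance
  - employee 2 (Grace): dept_id=NULL, no match -> dropped
  - employee 3 (George): dept_id=3 -> matches Marketing
  - employee 4 (Dave): dept_id=1 -> matches Legal
So 1 of 4 rows is dropped.

SQL:
SELECT a.name, b.name AS department
FROM employees a
INNER JOIN departments b ON a.dept_id = b.id

Result:
name   | department
-------+-----------
Ivan   | Finance   
George | Marketing 
Dave   | Legal     


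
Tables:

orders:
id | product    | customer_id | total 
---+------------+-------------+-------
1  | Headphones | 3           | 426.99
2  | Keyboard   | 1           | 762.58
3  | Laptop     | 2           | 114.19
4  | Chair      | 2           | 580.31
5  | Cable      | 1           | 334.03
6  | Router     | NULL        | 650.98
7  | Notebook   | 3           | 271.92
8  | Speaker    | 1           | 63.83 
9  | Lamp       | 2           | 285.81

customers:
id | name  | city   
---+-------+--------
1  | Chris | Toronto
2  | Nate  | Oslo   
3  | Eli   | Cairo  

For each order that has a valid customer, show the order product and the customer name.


INNER JOIN keeps only orders rows whose customer_id matches an id in customers. Walk through each order:
  - order 1 (Headphones): customer_id=3 -> matches Eli
  - order 2 (Keyboard): customer_id=1 -> matches Chris
  - order 3 (Laptop): customer_id=2 -> matches Nate
  - order 4 (Chair): customer_id=2 -> matches Nate
  - order 5 (Cable): customer_id=1 -> matches Chris
  - order 6 (Router): customer_id=NULL, no match -> dropped
  - order 7 (Notebook): customer_id=3 -> matches Eli
  - order 8 (Speaker): customer_id=1 -> matches Chris
  - order 9 (Lamp): customer_id=2 -> matches Nate
So 1 of 9 rows is dropped.

SQL:
SELECT a.product, b.name AS customer
FROM orders a
INNER JOIN customers b ON a.customer_id = b.id

Result:
product    | customer
-----------+---------
Headphones | Eli     
Keyboard   | Chris   
Laptop     | Nate    
Chair      | Nate    
Cable      | Chris   
Notebook   | Eli     
Speaker    | Chris   
Lamp       | Nate    


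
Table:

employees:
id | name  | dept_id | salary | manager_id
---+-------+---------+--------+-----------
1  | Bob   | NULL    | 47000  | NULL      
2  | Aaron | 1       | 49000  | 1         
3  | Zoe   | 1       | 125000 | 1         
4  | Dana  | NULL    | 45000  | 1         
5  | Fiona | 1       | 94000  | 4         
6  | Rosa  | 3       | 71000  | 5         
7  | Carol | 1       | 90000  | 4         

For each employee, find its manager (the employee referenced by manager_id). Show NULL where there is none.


This is a self-join: employees is joined to a second copy of itself, matching each row's manager_id to another row's id. Use LEFT JOIN so rows with manager_id=NULL are kept.
  - employee 1 (Bob): manager_id=NULL -> NULL
  - employee 2 (Aaron): manager_id=1 -> Bob
  - employee 3 (Zoe): manager_id=1 -> Bob
  - employee 4 (Dana): manager_id=1 -> Bob
  - employee 5 (Fiona): manager_id=4 -> Dana
  - employee 6 (Rosa): manager_id=5 -> Fiona
  - employee 7 (Carol): manager_id=4 -> Dana

SQL:
SELECT a.name AS item, b.name AS manager
FROM employees a
LEFT JOIN employees b ON a.manager_id = b.id

Result:
item  | manager
------+--------
Bob   | NULL   
Aaron | Bob    
Zoe   | Bob    
Dana  | Bob    
Fiona | Dana   
Rosa  | Fiona  
Carol | Dana   


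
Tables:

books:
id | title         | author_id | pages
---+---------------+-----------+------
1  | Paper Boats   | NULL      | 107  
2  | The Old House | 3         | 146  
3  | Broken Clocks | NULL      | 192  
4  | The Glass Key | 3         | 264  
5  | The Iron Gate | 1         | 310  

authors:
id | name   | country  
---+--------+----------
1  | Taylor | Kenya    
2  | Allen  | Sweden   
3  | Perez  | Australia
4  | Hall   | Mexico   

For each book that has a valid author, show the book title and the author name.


INNER JOIN keeps only books rows whose author_id matches an id in authors. Walk through each book:
  - book 1 (Paper Boats): author_id=NULL, no match -> dropped
  - book 2 (The Old House): author_id=3 -> matches Perez
  - book 3 (Broken Clocks): author_id=NULL, no match -> dropped
  - book 4 (The Glass Key): author_id=3 -> matches Perez
  - book 5 (The Iron Gate): author_id=1 -> matches Taylor
So 2 of 5 rows are dropped.

SQL:
SELECT a.title, b.name AS author
FROM books a
INNER JOIN authors b ON a.author_id = b.id

Result:
title         | author
--------------+-------
The Old House | Perez 
The Glass Key | Perez 
The Iron Gate | Taylor


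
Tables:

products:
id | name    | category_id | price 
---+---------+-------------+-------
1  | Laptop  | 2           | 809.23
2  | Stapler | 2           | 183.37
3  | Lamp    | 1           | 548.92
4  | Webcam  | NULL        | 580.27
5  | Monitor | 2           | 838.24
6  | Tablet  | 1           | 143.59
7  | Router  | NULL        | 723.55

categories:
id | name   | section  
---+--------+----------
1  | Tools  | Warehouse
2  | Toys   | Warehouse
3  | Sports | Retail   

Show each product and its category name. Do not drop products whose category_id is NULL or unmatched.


LEFT JOIN keeps every row from products (the left table); where category_id has no match in categories, the category columns become NULL. Walk through each product:
  - product 1 (Laptop): category_id=2 -> matches Toys
  - product 2 (Stapler): category_id=2 -> matches Toys
  - product 3 (Lamp): category_id=1 -> matches Tools
  - product 4 (Webcam): category_id=NULL, no match -> kept with NULL
  - product 5 (Monitor): category_id=2 -> matches Toys
  - product 6 (Tablet): category_id=1 -> matches Tools
  - product 7 (Router): category_id=NULL, no match -> kept with NULL
All 7 rows appear; 2 have NULL category.

SQL:
SELECT a.name, b.name AS category
FROM products a
LEFT JOIN categories b ON a.category_id = b.id

Result:
name    | category
--------+---------
Laptop  | Toys    
Stapler | Toys    
Lamp    | Tools   
Webcam  | NULL    
Monitor | Toys    
Tablet  | Tools   
Router  | NULL    


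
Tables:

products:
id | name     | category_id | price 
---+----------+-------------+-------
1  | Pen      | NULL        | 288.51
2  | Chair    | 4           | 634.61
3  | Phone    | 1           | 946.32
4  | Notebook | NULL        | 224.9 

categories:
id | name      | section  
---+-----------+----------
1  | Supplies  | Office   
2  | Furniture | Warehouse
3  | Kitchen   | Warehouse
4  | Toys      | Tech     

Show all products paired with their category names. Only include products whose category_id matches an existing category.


INNER JOIN keeps only products rows whose category_id matches an id in categories. Walk through each product:
  - product 1 (Pen): category_id=NULL, no match -> dropped
  - product 2 (Chair): category_id=4 -> matches Toys
  - product 3 (Phone): category_id=1 -> matches Supplies
  - product 4 (Notebook): category_id=NULL, no match -> dropped
So 2 of 4 rows are dropped.

SQL:
SELECT a.name, b.name AS category
FROM products a
INNER JOIN categories b ON a.category_id = b.id

Result:
name  | category
------+---------
Chair | Toys    
Phone | Supplies


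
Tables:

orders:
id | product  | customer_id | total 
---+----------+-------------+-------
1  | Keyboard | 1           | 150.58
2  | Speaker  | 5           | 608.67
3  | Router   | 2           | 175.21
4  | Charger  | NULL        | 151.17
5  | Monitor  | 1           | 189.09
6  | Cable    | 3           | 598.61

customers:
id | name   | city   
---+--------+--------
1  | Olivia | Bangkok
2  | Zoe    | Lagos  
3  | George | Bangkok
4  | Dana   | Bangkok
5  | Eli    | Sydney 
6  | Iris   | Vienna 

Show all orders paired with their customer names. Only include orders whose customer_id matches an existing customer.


INNER JOIN keeps only orders rows whose customer_id matches an id in customers. Walk through each order:
  - order 1 (Keyboard): customer_id=1 -> matches Olivia
  - order 2 (Speaker): customer_id=5 -> matches Eli
  - order 3 (Router): customer_id=2 -> matches Zoe
  - order 4 (Charger): customer_id=NULL, no match -> dropped
  - order 5 (Monitor): customer_id=1 -> matches Olivia
  - order 6 (Cable): customer_id=3 -> matches George
So 1 of 6 rows is dropped.

SQL:
SELECT a.product, b.name AS customer
FROM orders a
INNER JOIN customers b ON a.customer_id = b.id

Result:
product  | customer
---------+---------
Keyboard | Olivia  
Speaker  | Eli     
Router   | Zoe     
Monitor  | Olivia  
Cable    | George  


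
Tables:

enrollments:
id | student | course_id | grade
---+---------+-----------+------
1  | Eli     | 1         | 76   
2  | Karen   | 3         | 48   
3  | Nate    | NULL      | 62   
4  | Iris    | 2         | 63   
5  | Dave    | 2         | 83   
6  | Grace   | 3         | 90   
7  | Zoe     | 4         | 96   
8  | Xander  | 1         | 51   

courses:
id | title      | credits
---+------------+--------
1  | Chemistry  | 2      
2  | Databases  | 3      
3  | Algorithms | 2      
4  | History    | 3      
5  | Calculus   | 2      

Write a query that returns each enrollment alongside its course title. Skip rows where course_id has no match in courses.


INNER JOIN keeps only enrollments rows whose course_id matches an id in courses. Walk through each enrollment:
  - enrollment 1 (Eli): course_id=1 -> matches Chemistry
  - enrollment 2 (Karen): course_id=3 -> matches Algorithms
  - enrollment 3 (Nate): course_id=NULL, no match -> dropped
  - enrollment 4 (Iris): course_id=2 -> matches Databases
  - enrollment 5 (Dave): course_id=2 -> matches Databases
  - enrollment 6 (Grace): course_id=3 -> matches Algorithms
  - enrollment 7 (Zoe): course_id=4 -> matches History
  - enrollment 8 (Xander): course_id=1 -> matches Chemistry
So 1 of 8 rows is dropped.

SQL:
SELECT a.student, b.title AS course
FROM enrollments a
INNER JOIN courses b ON a.course_id = b.id

Result:
student | course    
--------+-----------
Eli     | Chemistry 
Karen   | Algorithms
Iris    | Databases 
Dave    | Databases 
Grace   | Algorithms
Zoe     | History   
Xander  | Chemistry 


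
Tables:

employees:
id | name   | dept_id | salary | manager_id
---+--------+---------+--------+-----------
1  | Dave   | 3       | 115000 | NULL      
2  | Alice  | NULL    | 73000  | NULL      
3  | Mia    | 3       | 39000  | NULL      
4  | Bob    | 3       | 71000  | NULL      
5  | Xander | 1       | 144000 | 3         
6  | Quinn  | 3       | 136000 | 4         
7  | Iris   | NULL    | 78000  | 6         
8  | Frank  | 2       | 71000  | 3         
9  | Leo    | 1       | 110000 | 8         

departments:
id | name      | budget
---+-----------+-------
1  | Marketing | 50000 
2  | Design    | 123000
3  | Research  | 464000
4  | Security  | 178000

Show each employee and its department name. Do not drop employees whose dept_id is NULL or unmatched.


LEFT JOIN keeps every row from employees (the left table); where dept_id has no match in departments, the department columns become NULL. Walk through each employee:
  - employee 1 (Dave): dept_id=3 -> matches Research
  - employee 2 (Alice): dept_id=NULL, no match -> kept with NULL
  - employee 3 (Mia): dept_id=3 -> matches Research
  - employee 4 (Bob): dept_id=3 -> matches Research
  - employee 5 (Xander): dept_id=1 -> matches Marketing
  - employee 6 (Quinn): dept_id=3 -> matches Research
  - employee 7 (Iris): dept_id=NULL, no match -> kept with NULL
  - employee 8 (Frank): dept_id=2 -> matches Design
  - employee 9 (Leo): dept_id=1 -> matches Marketing
All 9 rows appear; 2 have NULL department.

SQL:
SELECT a.name, b.name AS department
FROM employees a
LEFT JOIN departments b ON a.dept_id = b.id

Result:
name   | department
-------+-----------
Dave   | Research  
Alice  | NULL      
Mia    | Research  
Bob    | Research  
Xander | Marketing 
Quinn  | Research  
Iris   | NULL      
Frank  | Design    
Leo    | Marketing 


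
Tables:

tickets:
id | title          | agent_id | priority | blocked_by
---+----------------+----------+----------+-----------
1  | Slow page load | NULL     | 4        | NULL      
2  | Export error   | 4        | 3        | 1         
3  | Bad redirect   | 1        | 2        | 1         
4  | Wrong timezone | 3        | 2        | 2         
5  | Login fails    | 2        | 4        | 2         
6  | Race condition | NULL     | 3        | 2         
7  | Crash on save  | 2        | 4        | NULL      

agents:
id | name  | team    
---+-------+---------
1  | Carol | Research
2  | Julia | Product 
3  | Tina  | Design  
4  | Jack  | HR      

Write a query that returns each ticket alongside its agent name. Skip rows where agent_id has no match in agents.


INNER JOIN keeps only tickets rows whose agent_id matches an id in agents. Walk through each ticket:
  - ticket 1 (Slow page load): agent_id=NULL, no match -> dropped
  - ticket 2 (Export error): agent_id=4 -> matches Jack
  - ticket 3 (Bad redirect): agent_id=1 -> matches Carol
  - ticket 4 (Wrong timezone): agent_id=3 -> matches Tina
  - ticket 5 (Login fails): agent_id=2 -> matches Julia
  - ticket 6 (Race condition): agent_id=NULL, no match -> dropped
  - ticket 7 (Crash on save): agent_id=2 -> matches Julia
So 2 of 7 rows are dropped.

SQL:
SELECT a.title, b.name AS agent
FROM tickets a
INNER JOIN agents b ON a.agent_id = b.id

Result:
title          | agent
---------------+------
Export error   | Jack 
Bad redirect   | Carol
Wrong timezone | Tina 
Login fails    | Julia
Crash on save  | Julia


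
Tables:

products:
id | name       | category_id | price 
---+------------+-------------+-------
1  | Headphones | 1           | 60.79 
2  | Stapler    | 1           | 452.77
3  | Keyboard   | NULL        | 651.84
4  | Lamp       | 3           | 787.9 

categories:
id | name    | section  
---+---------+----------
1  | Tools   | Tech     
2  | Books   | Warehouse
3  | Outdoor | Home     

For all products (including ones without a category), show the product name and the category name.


LEFT JOIN keeps every row from products (the left table); where category_id has no match in categories, the category columns become NULL. Walk through each product:
  - product 1 (Headphones): category_id=1 -> matches Tools
  - product 2 (Stapler): category_id=1 -> matches Tools
  - product 3 (Keyboard): category_id=NULL, no match -> kept with NULL
  - product 4 (Lamp): category_id=3 -> matches Outdoor
All 4 rows appear; 1 has NULL category.

SQL:
SELECT a.name, b.name AS category
FROM products a
LEFT JOIN categories b ON a.category_id = b.id

Result:
name       | category
-----------+---------
Headphones | Tools   
Stapler    | Tools   
Keyboard   | NULL    
Lamp       | Outdoor 


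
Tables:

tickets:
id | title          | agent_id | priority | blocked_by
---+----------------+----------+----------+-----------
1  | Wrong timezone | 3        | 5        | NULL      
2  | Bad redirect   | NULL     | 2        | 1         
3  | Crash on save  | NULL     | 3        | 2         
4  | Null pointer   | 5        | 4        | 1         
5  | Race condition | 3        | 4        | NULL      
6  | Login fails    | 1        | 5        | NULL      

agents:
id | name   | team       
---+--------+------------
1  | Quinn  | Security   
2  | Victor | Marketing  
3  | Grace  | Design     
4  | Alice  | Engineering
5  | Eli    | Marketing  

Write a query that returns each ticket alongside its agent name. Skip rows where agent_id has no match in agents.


INNER JOIN keeps only tickets rows whose agent_id matches an id in agents. Walk through each ticket:
  - ticket 1 (Wrong timezone): agent_id=3 -> matches Grace
  - ticket 2 (Bad redirect): agent_id=NULL, no match -> dropped
  - ticket 3 (Crash on save): agent_id=NULL, no match -> dropped
  - ticket 4 (Null pointer): agent_id=5 -> matches Eli
  - ticket 5 (Race condition): agent_id=3 -> matches Grace
  - ticket 6 (Login fails): agent_id=1 -> matches Quinn
So 2 of 6 rows are dropped.

SQL:
SELECT a.title, b.name AS agent
FROM tickets a
INNER JOIN agents b ON a.agent_id = b.id

Result:
title          | agent
---------------+------
Wrong timezone | Grace
Null pointer   | Eli  
Race condition | Grace
Login fails    | Quinn


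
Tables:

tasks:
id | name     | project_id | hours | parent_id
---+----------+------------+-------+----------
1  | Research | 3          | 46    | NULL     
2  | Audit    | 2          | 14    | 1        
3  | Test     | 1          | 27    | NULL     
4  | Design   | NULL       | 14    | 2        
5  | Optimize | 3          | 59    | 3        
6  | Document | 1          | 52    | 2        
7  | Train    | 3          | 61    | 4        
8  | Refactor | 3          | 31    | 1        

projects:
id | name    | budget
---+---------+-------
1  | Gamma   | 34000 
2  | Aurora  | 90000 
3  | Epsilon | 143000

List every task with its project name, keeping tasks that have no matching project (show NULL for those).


LEFT JOIN keeps every row from tasks (the left table); where project_id has no match in projects, the project columns become NULL. Walk through each task:
  - task 1 (Research): project_id=3 -> matches Epsilon
  - task 2 (Audit): project_id=2 -> matches Aurora
  - task 3 (Test): project_id=1 -> matches Gamma
  - task 4 (Design): project_id=NULL, no match -> kept with NULL
  - task 5 (Optimize): project_id=3 -> matches Epsilon
  - task 6 (Document): project_id=1 -> matches Gamma
  - task 7 (Train): project_id=3 -> matches Epsilon
  - task 8 (Refactor): project_id=3 -> matches Epsilon
All 8 rows appear; 1 has NULL project.

SQL:
SELECT a.name, b.name AS project
FROM tasks a
LEFT JOIN projects b ON a.project_id = b.id

Result:
name     | project
---------+--------
Research | Epsilon
Audit    | Aurora 
Test     | Gamma  
Design   | NULL   
Optimize | Epsilon
Document | Gamma  
Train    | Epsilon
Refactor | Epsilon


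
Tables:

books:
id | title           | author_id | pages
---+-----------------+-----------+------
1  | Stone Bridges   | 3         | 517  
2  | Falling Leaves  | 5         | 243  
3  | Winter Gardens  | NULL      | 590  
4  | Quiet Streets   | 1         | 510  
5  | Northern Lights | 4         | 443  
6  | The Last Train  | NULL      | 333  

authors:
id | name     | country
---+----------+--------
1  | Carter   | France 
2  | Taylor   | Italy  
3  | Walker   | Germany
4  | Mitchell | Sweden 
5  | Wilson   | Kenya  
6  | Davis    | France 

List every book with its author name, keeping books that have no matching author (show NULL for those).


LEFT JOIN keeps every row from books (the left table); where author_id has no match in authors, the author columns become NULL. Walk through each book:
  - book 1 (Stone Bridges): author_id=3 -> matches Walker
  - book 2 (Falling Leaves): author_id=5 -> matches Wilson
  - book 3 (Winter Gardens): author_id=NULL, no match -> kept with NULL
  - book 4 (Quiet Streets): author_id=1 -> matches Carter
  - book 5 (Northern Lights): author_id=4 -> matches Mitchell
  - book 6 (The Last Train): author_id=NULL, no match -> kept with NULL
All 6 rows appear; 2 have NULL author.

SQL:
SELECT a.title, b.name AS author
FROM books a
LEFT JOIN authors b ON a.author_id = b.id

Result:
title           | author  
----------------+---------
Stone Bridges   | Walker  
Falling Leaves  | Wilson  
Winter Gardens  | NULL    
Quiet Streets   | Carter  
Northern Lights | Mitchell
The Last Train  | NULL    


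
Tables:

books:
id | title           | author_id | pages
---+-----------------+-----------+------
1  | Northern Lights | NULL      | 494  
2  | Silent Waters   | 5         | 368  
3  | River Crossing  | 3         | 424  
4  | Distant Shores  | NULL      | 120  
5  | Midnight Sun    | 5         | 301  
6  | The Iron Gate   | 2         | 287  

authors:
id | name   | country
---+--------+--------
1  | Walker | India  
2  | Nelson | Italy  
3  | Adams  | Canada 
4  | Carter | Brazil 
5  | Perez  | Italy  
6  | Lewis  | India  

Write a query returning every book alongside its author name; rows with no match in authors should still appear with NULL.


LEFT JOIN keeps every row from books (the left table); where author_id has no match in authors, the author columns become NULL. Walk through each book:
  - book 1 (Northern Lights): author_id=NULL, no match -> kept with NULL
  - book 2 (Silent Waters): author_id=5 -> matches Perez
  - book 3 (River Crossing): author_id=3 -> matches Adams
  - book 4 (Distant Shores): author_id=NULL, no match -> kept with NULL
  - book 5 (Midnight Sun): author_id=5 -> matches Perez
  - book 6 (The Iron Gate): author_id=2 -> matches Nelson
All 6 rows appear; 2 have NULL author.

SQL:
SELECT a.title, b.name AS author
FROM books a
LEFT JOIN authors b ON a.author_id = b.id

Result:
title           | author
----------------+-------
Northern Lights | NULL  
Silent Waters   | Perez 
River Crossing  | Adams 
Distant Shores  | NULL  
Midnight Sun    | Perez 
The Iron Gate   | Nelson


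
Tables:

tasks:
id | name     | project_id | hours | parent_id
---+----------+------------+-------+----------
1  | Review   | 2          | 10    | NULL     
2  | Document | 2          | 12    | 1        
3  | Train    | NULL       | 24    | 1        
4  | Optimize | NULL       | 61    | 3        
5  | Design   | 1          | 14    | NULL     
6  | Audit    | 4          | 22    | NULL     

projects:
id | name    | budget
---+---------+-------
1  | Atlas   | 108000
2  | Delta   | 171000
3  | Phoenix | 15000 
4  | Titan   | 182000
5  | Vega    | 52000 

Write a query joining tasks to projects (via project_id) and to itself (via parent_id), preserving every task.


Two LEFT JOINs from the same base table tasks: one to projects via project_id, one to tasks itself via parent_id. Both are LEFT so every task is preserved.
Match against projects:
  - task 1 (Review): project_id=2 -> matches Delta
  - task 2 (Document): project_id=2 -> matches Delta
  - task 3 (Train): project_id=NULL, no match -> kept with NULL
  - task 4 (Optimize): project_id=NULL, no match -> kept with NULL
  - task 5 (Design): project_id=1 -> matches Atlas
  - task 6 (Audit): project_id=4 -> matches Titan
Match against tasks (self):
  - task 1 (Review): parent_id=NULL -> NULL
  - task 2 (Document): parent_id=1 -> Review
  - task 3 (Train): parent_id=1 -> Review
  - task 4 (Optimize): parent_id=3 -> Train
  - task 5 (Design): parent_id=NULL -> NULL
  - task 6 (Audit): parent_id=NULL -> NULL

SQL:
SELECT a.name, b.name AS project, c.name AS parent
FROM tasks a
LEFT JOIN projects b ON a.project_id = b.id
LEFT JOIN tasks c ON a.parent_id = c.id

Result:
name     | project | parent
---------+---------+-------
Review   | Delta   | NULL  
Document | Delta   | Review
Train    | NULL    | Review
Optimize | NULL    | Train 
Design   | Atlas   | NULL  
Audit    | Titan   | NULL  


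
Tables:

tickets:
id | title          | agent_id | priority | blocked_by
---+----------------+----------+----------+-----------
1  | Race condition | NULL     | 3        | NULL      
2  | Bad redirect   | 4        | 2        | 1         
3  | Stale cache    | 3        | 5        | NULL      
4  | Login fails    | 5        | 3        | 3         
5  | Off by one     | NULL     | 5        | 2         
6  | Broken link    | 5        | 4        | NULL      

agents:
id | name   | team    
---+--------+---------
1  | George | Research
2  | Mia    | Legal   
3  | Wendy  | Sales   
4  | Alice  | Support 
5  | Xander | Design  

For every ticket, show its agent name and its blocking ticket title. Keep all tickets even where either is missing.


Two LEFT JOINs from the same base table tickets: one to agents via agent_id, one to tickets itself via blocked_by. Both are LEFT so every ticket is preserved.
Match against agents:
  - ticket 1 (Race condition): agent_id=NULL, no match -> kept with NULL
  - ticket 2 (Bad redirect): agent_id=4 -> matches Alice
  - ticket 3 (Stale cache): agent_id=3 -> matches Wendy
  - ticket 4 (Login fails): agent_id=5 -> matches Xander
  - ticket 5 (Off by one): agent_id=NULL, no match -> kept with NULL
  - ticket 6 (Broken link): agent_id=5 -> matches Xander
Match against tickets (self):
  - ticket 1 (Race condition): blocked_by=NULL -> NULL
  - ticket 2 (Bad redirect): blocked_by=1 -> Race condition
  - ticket 3 (Stale cache): blocked_by=NULL -> NULL
  - ticket 4 (Login fails): blocked_by=3 -> Stale cache
  - ticket 5 (Off by one): blocked_by=2 -> Bad redirect
  - ticket 6 (Broken link): blocked_by=NULL -> NULL

SQL:
SELECT a.title, b.name AS agent, c.title AS blocked_by
FROM tickets a
LEFT JOIN agents b ON a.agent_id = b.id
LEFT JOIN tickets c ON a.blocked_by = c.id

Result:
title          | agent  | blocked_by    
---------------+--------+---------------
Race condition | NULL   | NULL          
Bad redirect   | Alice  | Race condition
Stale cache    | Wendy  | NULL          
Login fails    | Xander | Stale cache   
Off by one     | NULL   | Bad redirect  
Broken link    | Xander | NULL          


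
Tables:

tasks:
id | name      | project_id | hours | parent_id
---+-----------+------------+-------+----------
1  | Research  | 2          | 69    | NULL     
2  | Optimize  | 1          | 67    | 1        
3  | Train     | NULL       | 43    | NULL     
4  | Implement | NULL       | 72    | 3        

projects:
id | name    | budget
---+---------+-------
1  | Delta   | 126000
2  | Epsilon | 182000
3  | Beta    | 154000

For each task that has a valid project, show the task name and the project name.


INNER JOIN keeps only tasks rows whose project_id matches an id in projects. Walk through each task:
  - task 1 (Research): project_id=2 -> matches Epsilon
  - task 2 (Optimize): project_id=1 -> matches Delta
  - task 3 (Train): project_id=NULL, no match -> dropped
  - task 4 (Implement): project_id=NULL, no match -> dropped
So 2 of 4 rows are dropped.

SQL:
SELECT a.name, b.name AS project
FROM tasks a
INNER JOIN projects b ON a.project_id = b.id

Result:
name     | project
---------+--------
Research | Epsilon
Optimize | Delta  


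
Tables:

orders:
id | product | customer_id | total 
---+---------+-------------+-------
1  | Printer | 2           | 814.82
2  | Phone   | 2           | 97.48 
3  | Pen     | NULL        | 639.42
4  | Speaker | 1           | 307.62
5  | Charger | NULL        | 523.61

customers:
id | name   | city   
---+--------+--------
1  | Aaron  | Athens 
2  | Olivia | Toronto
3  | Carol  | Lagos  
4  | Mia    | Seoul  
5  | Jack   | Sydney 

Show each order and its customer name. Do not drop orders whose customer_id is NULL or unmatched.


LEFT JOIN keeps every row from orders (the left table); where customer_id has no match in customers, the customer columns become NULL. Walk through each order:
  - order 1 (Printer): customer_id=2 -> matches Olivia
  - order 2 (Phone): customer_id=2 -> matches Olivia
  - order 3 (Pen): customer_id=NULL, no match -> kept with NULL
  - order 4 (Speaker): customer_id=1 -> matches Aaron
  - order 5 (Charger): customer_id=NULL, no match -> kept with NULL
All 5 rows appear; 2 have NULL customer.

SQL:
SELECT a.product, b.name AS customer
FROM orders a
LEFT JOIN customers b ON a.customer_id = b.id

Result:
product | customer
--------+---------
Printer | Olivia  
Phone   | Olivia  
Pen     | NULL    
Speaker | Aaron   
Charger | NULL    


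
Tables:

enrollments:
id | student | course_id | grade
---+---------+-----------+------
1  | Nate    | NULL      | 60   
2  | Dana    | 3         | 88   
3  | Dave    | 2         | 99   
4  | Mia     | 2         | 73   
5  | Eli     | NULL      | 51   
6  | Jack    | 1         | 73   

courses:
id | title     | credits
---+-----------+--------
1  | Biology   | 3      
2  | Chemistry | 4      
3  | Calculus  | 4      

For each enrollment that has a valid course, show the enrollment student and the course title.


INNER JOIN keeps only enrollments rows whose course_id matches an id in courses. Walk through each enrollment:
  - enrollment 1 (Nate): course_id=NULL, no match -> dropped
  - enrollment 2 (Dana): course_id=3 -> matches Calculus
  - enrollment 3 (Dave): course_id=2 -> matches Chemistry
  - enrollment 4 (Mia): course_id=2 -> matches Chemistry
  - enrollment 5 (Eli): course_id=NULL, no match -> dropped
  - enrollment 6 (Jack): course_id=1 -> matches Biology
So 2 of 6 rows are dropped.

SQL:
SELECT a.student, b.title AS course
FROM enrollments a
INNER JOIN courses b ON a.course_id = b.id

Result:
student | course   
--------+----------
Dana    | Calculus 
Dave    | Chemistry
Mia     | Chemistry
Jack    | Biology  


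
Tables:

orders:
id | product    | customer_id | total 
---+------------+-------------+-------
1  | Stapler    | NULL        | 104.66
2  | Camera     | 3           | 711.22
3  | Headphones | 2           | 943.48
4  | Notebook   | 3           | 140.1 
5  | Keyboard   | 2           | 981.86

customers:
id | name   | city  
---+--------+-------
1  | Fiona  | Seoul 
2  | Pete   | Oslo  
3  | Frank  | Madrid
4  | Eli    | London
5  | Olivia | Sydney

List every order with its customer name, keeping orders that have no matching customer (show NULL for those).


LEFT JOIN keeps every row from orders (the left table); where customer_id has no match in customers, the customer columns become NULL. Walk through each order:
  - order 1 (Stapler): customer_id=NULL, no match -> kept with NULL
  - order 2 (Camera): customer_id=3 -> matches Frank
  - order 3 (Headphones): customer_id=2 -> matches Pete
  - order 4 (Notebook): customer_id=3 -> matches Frank
  - order 5 (Keyboard): customer_id=2 -> matches Pete
All 5 rows appear; 1 has NULL customer.

SQL:
SELECT a.product, b.name AS customer
FROM orders a
LEFT JOIN customers b ON a.customer_id = b.id

Result:
product    | customer
-----------+---------
Stapler    | NULL    
Camera     | Frank   
Headphones | Pete    
Notebook   | Frank   
Keyboard   | Pete    


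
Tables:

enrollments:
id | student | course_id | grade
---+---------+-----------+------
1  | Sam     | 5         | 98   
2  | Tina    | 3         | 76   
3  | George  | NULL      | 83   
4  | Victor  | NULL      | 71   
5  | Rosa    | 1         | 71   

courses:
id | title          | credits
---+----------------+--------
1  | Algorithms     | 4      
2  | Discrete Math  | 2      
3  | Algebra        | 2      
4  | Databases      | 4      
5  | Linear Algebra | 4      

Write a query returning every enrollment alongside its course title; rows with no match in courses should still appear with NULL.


LEFT JOIN keeps every row from enrollments (the left table); where course_id has no match in courses, the course columns become NULL. Walk through each enrollment:
  - enrollment 1 (Sam): course_id=5 -> matches Linear Algebra
  - enrollment 2 (Tina): course_id=3 -> matches Algebra
  - enrollment 3 (George): course_id=NULL, no match -> kept with NULL
  - enrollment 4 (Victor): course_id=NULL, no match -> kept with NULL
  - enrollment 5 (Rosa): course_id=1 -> matches Algorithms
All 5 rows appear; 2 have NULL course.

SQL:
SELECT a.student, b.title AS course
FROM enrollments a
LEFT JOIN courses b ON a.course_id = b.id

Result:
student | course        
--------+---------------
Sam     | Linear Algebra
Tina    | Algebra       
George  | NULL          
Victor  | NULL          
Rosa    | Algorithms    


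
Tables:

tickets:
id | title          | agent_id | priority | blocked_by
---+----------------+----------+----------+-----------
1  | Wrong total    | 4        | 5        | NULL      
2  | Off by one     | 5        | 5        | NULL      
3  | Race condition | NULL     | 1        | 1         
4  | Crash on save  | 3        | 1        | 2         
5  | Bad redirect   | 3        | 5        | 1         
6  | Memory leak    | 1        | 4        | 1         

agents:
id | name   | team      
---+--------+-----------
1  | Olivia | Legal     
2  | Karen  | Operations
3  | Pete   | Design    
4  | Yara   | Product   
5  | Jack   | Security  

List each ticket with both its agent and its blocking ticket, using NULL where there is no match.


Two LEFT JOINs from the same base table tickets: one to agents via agent_id, one to tickets itself via blocked_by. Both are LEFT so every ticket is preserved.
Match against agents:
  - ticket 1 (Wrong total): agent_id=4 -> matches Yara
  - ticket 2 (Off by one): agent_id=5 -> matches Jack
  - ticket 3 (Race condition): agent_id=NULL, no match -> kept with NULL
  - ticket 4 (Crash on save): agent_id=3 -> matches Pete
  - ticket 5 (Bad redirect): agent_id=3 -> matches Pete
  - ticket 6 (Memory leak): agent_id=1 -> matches Olivia
Match against tickets (self):
  - ticket 1 (Wrong total): blocked_by=NULL -> NULL
  - ticket 2 (Off by one): blocked_by=NULL -> NULL
  - ticket 3 (Race condition): blocked_by=1 -> Wrong total
  - ticket 4 (Crash on save): blocked_by=2 -> Off by one
  - ticket 5 (Bad redirect): blocked_by=1 -> Wrong total
  - ticket 6 (Memory leak): blocked_by=1 -> Wrong total

SQL:
SELECT a.title, b.name AS agent, c.title AS blocked_by
FROM tickets a
LEFT JOIN agents b ON a.agent_id = b.id
LEFT JOIN tickets c ON a.blocked_by = c.id

Result:
title          | agent  | blocked_by 
---------------+--------+------------
Wrong total    | Yara   | NULL       
Off by one     | Jack   | NULL       
Race condition | NULL   | Wrong total
Crash on save  | Pete   | Off by one 
Bad redirect   | Pete   | Wrong total
Memory leak    | Olivia | Wrong total


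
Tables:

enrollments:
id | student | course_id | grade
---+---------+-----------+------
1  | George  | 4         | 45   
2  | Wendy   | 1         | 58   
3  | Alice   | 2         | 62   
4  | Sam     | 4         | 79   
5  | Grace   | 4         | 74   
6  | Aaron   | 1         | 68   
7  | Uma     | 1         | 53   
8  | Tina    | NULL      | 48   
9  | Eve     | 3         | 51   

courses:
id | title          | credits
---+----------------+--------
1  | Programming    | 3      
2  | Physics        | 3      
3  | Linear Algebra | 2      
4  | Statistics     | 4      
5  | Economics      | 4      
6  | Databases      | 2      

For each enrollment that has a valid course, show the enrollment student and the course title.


INNER JOIN keeps only enrollments rows whose course_id matches an id in courses. Walk through each enrollment:
  - enrollment 1 (George): course_id=4 -> matches Statistics
  - enrollment 2 (Wendy): course_id=1 -> matches Programming
  - enrollment 3 (Alice): course_id=2 -> matches Physics
  - enrollment 4 (Sam): course_id=4 -> matches Statistics
  - enrollment 5 (Grace): course_id=4 -> matches Statistics
  - enrollment 6 (Aaron): course_id=1 -> matches Programming
  - enrollment 7 (Uma): course_id=1 -> matches Programming
  - enrollment 8 (Tina): course_id=NULL, no match -> dropped
  - enrollment 9 (Eve): course_id=3 -> matches Linear Algebra
So 1 of 9 rows is dropped.

SQL:
SELECT a.student, b.title AS course
FROM enrollments a
INNER JOIN courses b ON a.course_id = b.id

Result:
student | course        
--------+---------------
George  | Statistics    
Wendy   | Programming   
Alice   | Physics       
Sam     | Statistics    
Grace   | Statistics    
Aaron   | Programming   
Uma     | Programming   
Eve     | Linear Algebra


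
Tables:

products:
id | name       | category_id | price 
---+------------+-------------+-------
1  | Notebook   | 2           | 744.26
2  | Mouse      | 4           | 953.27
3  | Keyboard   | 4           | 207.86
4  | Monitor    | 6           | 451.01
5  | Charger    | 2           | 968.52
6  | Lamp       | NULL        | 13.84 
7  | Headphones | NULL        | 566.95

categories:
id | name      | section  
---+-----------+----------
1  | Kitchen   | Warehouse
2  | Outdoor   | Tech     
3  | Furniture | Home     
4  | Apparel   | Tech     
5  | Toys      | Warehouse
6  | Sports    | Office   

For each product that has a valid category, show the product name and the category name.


INNER JOIN keeps only products rows whose category_id matches an id in categories. Walk through each product:
  - product 1 (Notebook): category_id=2 -> matches Outdoor
  - product 2 (Mouse): category_id=4 -> matches Apparel
  - product 3 (Keyboard): category_id=4 -> matches Apparel
  - product 4 (Monitor): category_id=6 -> matches Sports
  - product 5 (Charger): category_id=2 -> matches Outdoor
  - product 6 (Lamp): category_id=NULL, no match -> dropped
  - product 7 (Headphones): category_id=NULL, no match -> dropped
So 2 of 7 rows are dropped.

SQL:
SELECT a.name, b.name AS category
FROM products a
INNER JOIN categories b ON a.category_id = b.id

Result:
name     | category
---------+---------
Notebook | Outdoor 
Mouse    | Apparel 
Keyboard | Apparel 
Monitor  | Sports  
Charger  | Outdoor 


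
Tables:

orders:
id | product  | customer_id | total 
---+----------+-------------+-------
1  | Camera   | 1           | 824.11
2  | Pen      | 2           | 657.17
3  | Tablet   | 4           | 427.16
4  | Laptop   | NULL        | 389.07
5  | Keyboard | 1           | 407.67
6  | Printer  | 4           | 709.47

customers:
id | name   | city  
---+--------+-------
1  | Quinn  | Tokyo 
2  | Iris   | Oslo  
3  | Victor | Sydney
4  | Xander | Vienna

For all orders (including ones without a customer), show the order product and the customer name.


LEFT JOIN keeps every row from orders (the left table); where customer_id has no match in customers, the customer columns become NULL. Walk through each order:
  - order 1 (Camera): customer_id=1 -> matches Quinn
  - order 2 (Pen): customer_id=2 -> matches Iris
  - order 3 (Tablet): customer_id=4 -> matches Xander
  - order 4 (Laptop): customer_id=NULL, no match -> kept with NULL
  - order 5 (Keyboard): customer_id=1 -> matches Quinn
  - order 6 (Printer): customer_id=4 -> matches Xander
All 6 rows appear; 1 has NULL customer.

SQL:
SELECT a.product, b.name AS customer
FROM orders a
LEFT JOIN customers b ON a.customer_id = b.id

Result:
product  | customer
---------+---------
Camera   | Quinn   
Pen      | Iris    
Tablet   | Xander  
Laptop   | NULL    
Keyboard | Quinn   
Printer  | Xander  


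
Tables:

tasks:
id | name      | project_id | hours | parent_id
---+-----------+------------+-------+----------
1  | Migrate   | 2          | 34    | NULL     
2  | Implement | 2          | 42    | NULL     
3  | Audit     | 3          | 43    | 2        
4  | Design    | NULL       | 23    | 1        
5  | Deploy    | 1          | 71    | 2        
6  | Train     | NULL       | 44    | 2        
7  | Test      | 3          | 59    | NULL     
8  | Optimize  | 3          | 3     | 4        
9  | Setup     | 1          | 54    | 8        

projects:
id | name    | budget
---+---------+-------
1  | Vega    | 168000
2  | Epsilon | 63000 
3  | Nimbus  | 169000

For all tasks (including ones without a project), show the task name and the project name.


LEFT JOIN keeps every row from tasks (the left table); where project_id has no match in projects, the project columns become NULL. Walk through each task:
  - task 1 (Migrate): project_id=2 -> matches Epsilon
  - task 2 (Implement): project_id=2 -> matches Epsilon
  - task 3 (Audit): project_id=3 -> matches Nimbus
  - task 4 (Design): project_id=NULL, no match -> kept with NULL
  - task 5 (Deploy): project_id=1 -> matches Vega
  - task 6 (Train): project_id=NULL, no match -> kept with NULL
  - task 7 (Test): project_id=3 -> matches Nimbus
  - task 8 (Optimize): project_id=3 -> matches Nimbus
  - task 9 (Setup): project_id=1 -> matches Vega
All 9 rows appear; 2 have NULL project.

SQL:
SELECT a.name, b.name AS project
FROM tasks a
LEFT JOIN projects b ON a.project_id = b.id

Result:
name      | project
----------+--------
Migrate   | Epsilon
Implement | Epsilon
Audit     | Nimbus 
Design    | NULL   
Deploy    | Vega   
Train     | NULL   
Test      | Nimbus 
Optimize  | Nimbus 
Setup     | Vega   
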